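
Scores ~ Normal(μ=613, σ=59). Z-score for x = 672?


z = (x - μ)/σ = (672 - 613)/59 = 1.0

z = 1.0


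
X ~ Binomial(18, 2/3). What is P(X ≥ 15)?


P(X ≥ 15) = Σ P(X=i) for i=15..18
P(X=15) = 8912896/129140163
P(X=16) = 1114112/43046721
P(X=17) = 262144/43046721
P(X=18) = 262144/387420489
Sum = 39387136/387420489

P(X ≥ 15) = 39387136/387420489 ≈ 10.17%


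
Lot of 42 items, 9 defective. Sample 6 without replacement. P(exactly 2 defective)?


Hypergeometric: C(9,2)×C(33,4)/C(42,6)
= 36×40920/5245786 = 736560/2622893

P(X=2) = 736560/2622893 ≈ 28.08%


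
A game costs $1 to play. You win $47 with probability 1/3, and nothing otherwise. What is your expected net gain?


E[gain] = (47-1)×1/3 + (-1)×2/3
= 46/3 - 2/3 = 44/3

Expected net gain = $44/3 ≈ $14.67


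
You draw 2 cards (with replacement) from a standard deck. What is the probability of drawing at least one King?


P(not a King) = 48/52 = 12/13
P(none in 2 draws) = (12/13)^2 = 144/169
P(≥1 King) = 1 - 144/169 = 25/169

P = 25/169 ≈ 14.79%


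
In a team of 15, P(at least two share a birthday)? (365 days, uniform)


P(all different) = Π(365-i)/365 for i=0..14
= 0.747099
P(match) = 1 - 0.747099 = 0.252901

P ≈ 0.2529 ≈ 25.29%


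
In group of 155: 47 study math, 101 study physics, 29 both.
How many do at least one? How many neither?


|A∪B| = 47+101-29 = 119
Neither = 155-119 = 36

At least one: 119; Neither: 36


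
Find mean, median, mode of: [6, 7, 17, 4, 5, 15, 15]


Sorted: [4, 5, 6, 7, 15, 15, 17]
Mean = 69/7
Median = 7
Freq: {6: 1, 7: 1, 17: 1, 4: 1, 5: 1, 15: 2}
Mode: [15]

Mean=69/7, Median=7, Mode=15


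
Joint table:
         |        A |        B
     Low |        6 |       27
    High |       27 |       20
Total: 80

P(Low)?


P(Low) = (6+27)/80 = 33/80

P(Low) = 33/80 ≈ 41.25%


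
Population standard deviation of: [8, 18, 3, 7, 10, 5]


Mean = 51/6 = 17/2
  (8-17/2)²=1/4
  (18-17/2)²=361/4
  (3-17/2)²=121/4
  (7-17/2)²=9/4
  (10-17/2)²=9/4
  (5-17/2)²=49/4
Σ(x-μ)² = 275/2
σ² = (275/2)/6 = 275/12

σ = √(275/12) ≈ 4.7871


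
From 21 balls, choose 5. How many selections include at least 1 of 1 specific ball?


Complement: C(21,5) - C(20,5) = 20349 - 15504 = 4845

4845


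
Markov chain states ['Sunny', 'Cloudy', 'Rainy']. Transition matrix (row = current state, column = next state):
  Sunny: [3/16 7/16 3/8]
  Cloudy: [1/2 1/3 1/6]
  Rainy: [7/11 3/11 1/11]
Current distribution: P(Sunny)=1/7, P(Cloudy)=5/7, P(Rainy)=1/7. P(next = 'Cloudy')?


P(next=Cloudy) = Σᵢ P(now=i)×P(i→Cloudy)
= 1/7×7/16 + 5/7×1/3 + 1/7×3/11
= 1/16 + 5/21 + 3/77 = 1255/3696

P = 1255/3696 ≈ 0.3396


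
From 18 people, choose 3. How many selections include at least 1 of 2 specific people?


Complement: C(18,3) - C(16,3) = 816 - 560 = 256

256


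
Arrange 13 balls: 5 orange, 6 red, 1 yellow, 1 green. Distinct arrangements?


13!/(5!×6!×1!×1!) = 72072

72072


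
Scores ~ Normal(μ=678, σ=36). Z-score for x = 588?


z = (x - μ)/σ = (588 - 678)/36 = -2.5

z = -2.5


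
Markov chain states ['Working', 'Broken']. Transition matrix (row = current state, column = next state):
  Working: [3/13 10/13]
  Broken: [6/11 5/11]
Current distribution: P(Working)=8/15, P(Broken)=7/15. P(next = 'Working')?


P(next=Working) = Σᵢ P(now=i)×P(i→Working)
= 8/15×3/13 + 7/15×6/11
= 8/65 + 14/55 = 54/143

P = 54/143 ≈ 0.3776


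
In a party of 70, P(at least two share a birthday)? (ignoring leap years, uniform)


P(all different) = Π(365-i)/365 for i=0..69
= 0.000840
P(match) = 1 - 0.000840 = 0.999160

P ≈ 0.9992 ≈ 99.92%


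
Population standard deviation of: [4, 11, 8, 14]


Mean = 37/4
  (4-37/4)²=441/16
  (11-37/4)²=49/16
  (8-37/4)²=25/16
  (14-37/4)²=361/16
Σ(x-μ)² = 219/4
σ² = (219/4)/4 = 219/16

σ = √(219/16) ≈ 3.6997


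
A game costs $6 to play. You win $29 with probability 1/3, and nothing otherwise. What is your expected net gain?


E[gain] = (29-6)×1/3 + (-6)×2/3
= 23/3 - 4 = 11/3

Expected net gain = $11/3 ≈ $3.67


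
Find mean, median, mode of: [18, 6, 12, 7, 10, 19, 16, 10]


Sorted: [6, 7, 10, 10, 12, 16, 18, 19]
Mean = 98/8 = 49/4
Median = 11
Freq: {18: 1, 6: 1, 12: 1, 7: 1, 10: 2, 19: 1, 16: 1}
Mode: [10]

Mean=49/4, Median=11, Mode=10


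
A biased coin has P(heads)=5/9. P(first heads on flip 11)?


Geometric: P(X=11) = (1-p)^(k-1)×p = (4/9)^10×5/9 = 5242880/31381059609

P(X=11) = 5242880/31381059609 ≈ 0.02%


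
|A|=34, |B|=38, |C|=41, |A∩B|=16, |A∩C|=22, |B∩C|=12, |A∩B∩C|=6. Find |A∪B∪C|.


|A∪B∪C| = 34+38+41-16-22-12+6 = 69

|A∪B∪C| = 69


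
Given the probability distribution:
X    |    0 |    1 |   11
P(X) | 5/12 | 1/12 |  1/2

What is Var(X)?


E[X] = 67/12
E[X²] = 727/12
Var(X) = E[X²] - (E[X])² = 727/12 - 4489/144 = 4235/144

Var(X) = 4235/144 ≈ 29.4097


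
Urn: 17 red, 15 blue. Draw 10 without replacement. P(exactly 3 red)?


Hypergeometric: C(17,3)×C(15,7)/C(32,10)
= 680×6435/64512240 = 2805/41354

P(X=3) = 2805/41354 ≈ 6.78%


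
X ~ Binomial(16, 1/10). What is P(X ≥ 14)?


P(X ≥ 14) = Σ P(X=i) for i=14..16
P(X=14) = 243/250000000000000
P(X=15) = 9/625000000000000
P(X=16) = 1/10000000000000000
Sum = 1973/2000000000000000

P(X ≥ 14) = 1973/2000000000000000 ≈ 0.00%


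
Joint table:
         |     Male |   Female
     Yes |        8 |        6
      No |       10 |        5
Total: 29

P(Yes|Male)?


P(Yes|Male) = 8/(8+10) = 8/18 = 4/9

P = 4/9 ≈ 44.44%


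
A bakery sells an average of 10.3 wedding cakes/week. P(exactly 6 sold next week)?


Poisson(λ=10.3): P(X=6) = e^(-λ)×λ^k/k!
= e^(-10.3) × 10.3^6 / 6!
≈ 3.363309519e-05 × 1194052.29653 / 720 ≈ 0.055777

P(X=6) ≈ 0.055777 ≈ 5.58%


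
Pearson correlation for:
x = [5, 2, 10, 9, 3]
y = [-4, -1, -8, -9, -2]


n=5, Σx=29, Σy=-24, Σxy=-189, Σx²=219, Σy²=166
r = (5×(-189) - 29×(-24))/√((5×219 - 29²)(5×166 - (-24)²))
= -249/√(254×254) = -249/√64516 ≈ -249/254.0000 ≈ -0.9803

r ≈ -0.9803


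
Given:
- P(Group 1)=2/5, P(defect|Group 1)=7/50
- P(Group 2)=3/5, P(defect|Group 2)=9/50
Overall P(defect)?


P(B) = Σ P(B|Aᵢ)×P(Aᵢ)
  7/50×2/5 = 7/125
  9/50×3/5 = 27/250
Sum = 41/250

P(defect) = 41/250 ≈ 16.40%


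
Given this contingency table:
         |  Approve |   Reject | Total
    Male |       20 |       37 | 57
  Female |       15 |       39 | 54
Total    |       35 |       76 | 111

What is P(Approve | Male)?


P(Approve | Male) = 20/(20+37) = 20/57

P(Approve|Male) = 20/57 ≈ 35.09%


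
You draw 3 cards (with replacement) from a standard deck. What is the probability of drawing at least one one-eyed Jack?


P(not a one-eyed Jack) = 50/52 = 25/26
P(none in 3 draws) = (25/26)^3 = 15625/17576
P(≥1 one-eyed Jack) = 1 - 15625/17576 = 1951/17576

P = 1951/17576 ≈ 11.10%


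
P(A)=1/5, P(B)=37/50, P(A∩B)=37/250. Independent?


P(A)×P(B) = 37/250
P(A∩B) = 37/250
Equal ✓ → Independent

Yes, independent


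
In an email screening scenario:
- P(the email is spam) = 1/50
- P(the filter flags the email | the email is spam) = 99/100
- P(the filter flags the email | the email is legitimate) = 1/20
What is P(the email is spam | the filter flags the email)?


Using Bayes' theorem:
P(A|B) = P(B|A)·P(A) / P(B)

P(the filter flags the email) = 99/100 × 1/50 + 1/20 × 49/50
= 99/5000 + 49/1000 = 43/625

P(the email is spam|the filter flags the email) = (99/5000) / (43/625) = 99/344

P(the email is spam|the filter flags the email) = 99/344 ≈ 28.78%


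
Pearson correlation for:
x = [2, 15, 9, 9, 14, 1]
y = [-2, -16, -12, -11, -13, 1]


n=6, Σx=50, Σy=-53, Σxy=-632, Σx²=588, Σy²=695
r = (6×(-632) - 50×(-53))/√((6×588 - 50²)(6×695 - (-53)²))
= -1142/√(1028×1361) = -1142/√1399108 ≈ -1142/1182.8390 ≈ -0.9655

r ≈ -0.9655


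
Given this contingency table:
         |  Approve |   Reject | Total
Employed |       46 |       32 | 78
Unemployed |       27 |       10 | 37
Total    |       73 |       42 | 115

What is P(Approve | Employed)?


P(Approve | Employed) = 46/(46+32) = 46/78 = 23/39

P(Approve|Employed) = 23/39 ≈ 58.97%


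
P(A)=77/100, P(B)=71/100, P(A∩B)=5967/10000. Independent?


P(A)×P(B) = 5467/10000
P(A∩B) = 5967/10000
Not equal → NOT independent

No, not independent


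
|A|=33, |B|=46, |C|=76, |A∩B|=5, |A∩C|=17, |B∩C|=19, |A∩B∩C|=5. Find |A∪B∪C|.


|A∪B∪C| = 33+46+76-5-17-19+5 = 119

|A∪B∪C| = 119


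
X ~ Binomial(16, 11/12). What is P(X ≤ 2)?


P(X ≤ 2) = Σ P(X=i) for i=0..2
P(X=0) = 1/184884258895036416
P(X=1) = 11/11555266180939776
P(X=2) = 605/7703510787293184
Sum = 1633/20542695432781824

P(X ≤ 2) = 1633/20542695432781824 ≈ 0.00%


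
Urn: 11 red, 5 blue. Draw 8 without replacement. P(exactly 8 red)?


Hypergeometric: C(11,8)×C(5,0)/C(16,8)
= 165×1/12870 = 1/78

P(X=8) = 1/78 ≈ 1.28%


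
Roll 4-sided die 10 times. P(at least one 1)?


P(no 1)^10 = (3/4)^10 = 59049/1048576
P(≥1) = 1 - 59049/1048576 = 989527/1048576

P = 989527/1048576 ≈ 94.37%


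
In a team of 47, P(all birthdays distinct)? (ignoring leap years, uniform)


P(all different) = Π(365-i)/365 for i=0..46
= (365/365)×(364/365)×...×(319/365)
= 0.045226

P ≈ 0.0452 ≈ 4.52%


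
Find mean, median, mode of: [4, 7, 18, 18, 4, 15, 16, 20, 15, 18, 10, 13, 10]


Sorted: [4, 4, 7, 10, 10, 13, 15, 15, 16, 18, 18, 18, 20]
Mean = 168/13
Median = 15
Freq: {4: 2, 7: 1, 18: 3, 15: 2, 16: 1, 20: 1, 10: 2, 13: 1}
Mode: [18]

Mean=168/13, Median=15, Mode=18


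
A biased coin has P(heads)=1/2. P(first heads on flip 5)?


Geometric: P(X=5) = (1-p)^(k-1)×p = (1/2)^4×1/2 = 1/32

P(X=5) = 1/32 ≈ 3.12%


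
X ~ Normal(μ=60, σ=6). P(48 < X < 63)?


z₁=(48-60)/6=-2.0, z₂=(63-60)/6=0.5
P = Φ(0.5) - Φ(-2.0) = 0.691462 - 0.022750 = 0.668712 ≈ 0.6687

P(48 < X < 63) ≈ 0.6687


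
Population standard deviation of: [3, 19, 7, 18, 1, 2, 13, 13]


Mean = 76/8 = 19/2
  (3-19/2)²=169/4
  (19-19/2)²=361/4
  (7-19/2)²=25/4
  (18-19/2)²=289/4
  (1-19/2)²=289/4
  (2-19/2)²=225/4
  (13-19/2)²=49/4
  (13-19/2)²=49/4
Σ(x-μ)² = 364
σ² = 364/8 = 91/2

σ = √(91/2) ≈ 6.7454


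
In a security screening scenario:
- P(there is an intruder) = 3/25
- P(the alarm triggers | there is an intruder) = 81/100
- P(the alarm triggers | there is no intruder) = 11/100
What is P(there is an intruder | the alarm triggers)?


Using Bayes' theorem:
P(A|B) = P(B|A)·P(A) / P(B)

P(the alarm triggers) = 81/100 × 3/25 + 11/100 × 22/25
= 243/2500 + 121/1250 = 97/500

P(there is an intruder|the alarm triggers) = (243/2500) / (97/500) = 243/485

P(there is an intruder|the alarm triggers) = 243/485 ≈ 50.10%


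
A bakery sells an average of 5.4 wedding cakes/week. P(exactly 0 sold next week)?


Poisson(λ=5.4): P(X=0) = e^(-λ)×λ^k/k!
= e^(-5.4) × 5.4^0 / 0!
≈ 0.004516580943 × 1 / 1 ≈ 0.004517

P(X=0) ≈ 0.004517 ≈ 0.45%


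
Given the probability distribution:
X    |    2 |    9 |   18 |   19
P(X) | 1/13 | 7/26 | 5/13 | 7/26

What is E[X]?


E[X] = Σ x·P(X=x)
= (2)×(1/13) + (9)×(7/26) + (18)×(5/13) + (19)×(7/26)
= 190/13

E[X] = 190/13


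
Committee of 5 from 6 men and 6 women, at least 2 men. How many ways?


Count by #men:
  2M,3W: C(6,2)×C(6,3)=300
  3M,2W: C(6,3)×C(6,2)=300
  4M,1W: C(6,4)×C(6,1)=90
  5M,0W: C(6,5)×C(6,0)=6
Total = 696

696


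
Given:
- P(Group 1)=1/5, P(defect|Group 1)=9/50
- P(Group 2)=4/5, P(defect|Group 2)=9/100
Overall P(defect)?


P(B) = Σ P(B|Aᵢ)×P(Aᵢ)
  9/50×1/5 = 9/250
  9/100×4/5 = 9/125
Sum = 27/250

P(defect) = 27/250 ≈ 10.80%


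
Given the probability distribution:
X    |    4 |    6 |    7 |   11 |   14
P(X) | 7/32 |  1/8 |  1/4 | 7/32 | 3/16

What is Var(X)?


E[X] = 269/32
E[X²] = 2671/32
Var(X) = E[X²] - (E[X])² = 2671/32 - 72361/1024 = 13111/1024

Var(X) = 13111/1024 ≈ 12.8037


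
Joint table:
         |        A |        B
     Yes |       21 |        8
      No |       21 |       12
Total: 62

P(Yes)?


P(Yes) = (21+8)/62 = 29/62

P(Yes) = 29/62 ≈ 46.77%


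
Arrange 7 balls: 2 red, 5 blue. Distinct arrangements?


7!/(2!×5!) = 21

21


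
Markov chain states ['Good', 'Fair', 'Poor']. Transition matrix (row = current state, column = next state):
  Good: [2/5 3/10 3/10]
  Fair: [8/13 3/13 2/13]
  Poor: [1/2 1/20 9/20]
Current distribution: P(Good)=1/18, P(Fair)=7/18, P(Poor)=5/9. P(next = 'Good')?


P(next=Good) = Σᵢ P(now=i)×P(i→Good)
= 1/18×2/5 + 7/18×8/13 + 5/9×1/2
= 1/45 + 28/117 + 5/18 = 631/1170

P = 631/1170 ≈ 0.5393


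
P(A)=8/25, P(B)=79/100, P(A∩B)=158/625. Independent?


P(A)×P(B) = 158/625
P(A∩B) = 158/625
Equal ✓ → Independent

Yes, independent


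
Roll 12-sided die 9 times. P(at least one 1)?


P(no 1)^9 = (11/12)^9 = 2357947691/5159780352
P(≥1) = 1 - 2357947691/5159780352 = 2801832661/5159780352

P = 2801832661/5159780352 ≈ 54.30%


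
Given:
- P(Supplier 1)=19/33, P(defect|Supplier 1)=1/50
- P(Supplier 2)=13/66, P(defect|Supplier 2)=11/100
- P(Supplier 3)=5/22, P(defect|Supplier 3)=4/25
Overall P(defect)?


P(B) = Σ P(B|Aᵢ)×P(Aᵢ)
  1/50×19/33 = 19/1650
  11/100×13/66 = 13/600
  4/25×5/22 = 2/55
Sum = 153/2200

P(defect) = 153/2200 ≈ 6.95%


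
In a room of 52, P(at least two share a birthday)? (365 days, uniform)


P(all different) = Π(365-i)/365 for i=0..51
= 0.021995
P(match) = 1 - 0.021995 = 0.978005

P ≈ 0.9780 ≈ 97.80%


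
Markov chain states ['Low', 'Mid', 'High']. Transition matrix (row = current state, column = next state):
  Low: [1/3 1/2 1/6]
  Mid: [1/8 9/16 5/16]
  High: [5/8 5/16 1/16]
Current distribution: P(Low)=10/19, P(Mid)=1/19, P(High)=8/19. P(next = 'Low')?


P(next=Low) = Σᵢ P(now=i)×P(i→Low)
= 10/19×1/3 + 1/19×1/8 + 8/19×5/8
= 10/57 + 1/152 + 5/19 = 203/456

P = 203/456 ≈ 0.4452


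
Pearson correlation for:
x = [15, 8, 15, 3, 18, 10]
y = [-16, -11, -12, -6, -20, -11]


n=6, Σx=69, Σy=-76, Σxy=-996, Σx²=947, Σy²=1078
r = (6×(-996) - 69×(-76))/√((6×947 - 69²)(6×1078 - (-76)²))
= -732/√(921×692) = -732/√637332 ≈ -732/798.3308 ≈ -0.9169

r ≈ -0.9169


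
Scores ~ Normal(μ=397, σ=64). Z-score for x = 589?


z = (x - μ)/σ = (589 - 397)/64 = 3.0

z = 3.0


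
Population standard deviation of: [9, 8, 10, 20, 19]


Mean = 66/5
  (9-66/5)²=441/25
  (8-66/5)²=676/25
  (10-66/5)²=256/25
  (20-66/5)²=1156/25
  (19-66/5)²=841/25
Σ(x-μ)² = 674/5
σ² = (674/5)/5 = 674/25

σ = √(674/25) ≈ 5.1923


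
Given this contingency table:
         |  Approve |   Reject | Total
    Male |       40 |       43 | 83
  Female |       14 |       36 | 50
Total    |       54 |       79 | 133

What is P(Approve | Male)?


P(Approve | Male) = 40/(40+43) = 40/83

P(Approve|Male) = 40/83 ≈ 48.19%


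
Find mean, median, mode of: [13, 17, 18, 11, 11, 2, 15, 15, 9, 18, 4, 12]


Sorted: [2, 4, 9, 11, 11, 12, 13, 15, 15, 17, 18, 18]
Mean = 145/12
Median = 25/2
Freq: {13: 1, 17: 1, 18: 2, 11: 2, 2: 1, 15: 2, 9: 1, 4: 1, 12: 1}
Mode: [11, 15, 18]

Mean=145/12, Median=25/2, Mode=[11, 15, 18]


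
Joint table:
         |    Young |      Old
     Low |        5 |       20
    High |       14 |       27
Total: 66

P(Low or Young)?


P(Low∨Young) = P(Low) + P(Young) - P(Low∧Young)
= (25 + 19 - 5)/66 = 39/66 = 13/22

P = 13/22 ≈ 59.09%


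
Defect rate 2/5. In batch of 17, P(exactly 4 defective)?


Binomial: P(X=4) = C(17,4)×p^4×(1-p)^13
= 2380 × 16/625 × 1594323/1220703125 = 12142363968/152587890625

P(X=4) = 12142363968/152587890625 ≈ 7.96%


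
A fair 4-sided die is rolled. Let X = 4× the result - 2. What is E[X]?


E[die] = (1+4)/2 = 5/2
E[X] = 4×5/2 - 2 = 8

E[X] = 8


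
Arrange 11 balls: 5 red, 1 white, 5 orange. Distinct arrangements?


11!/(5!×1!×5!) = 2772

2772


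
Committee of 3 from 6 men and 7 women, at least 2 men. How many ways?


Count by #men:
  2M,1W: C(6,2)×C(7,1)=105
  3M,0W: C(6,3)×C(7,0)=20
Total = 125

125


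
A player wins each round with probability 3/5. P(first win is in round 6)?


Geometric: P(X=6) = (1-p)^(k-1)×p = (2/5)^5×3/5 = 96/15625

P(X=6) = 96/15625 ≈ 0.61%


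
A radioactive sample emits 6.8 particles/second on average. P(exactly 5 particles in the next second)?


Poisson(λ=6.8): P(X=5) = e^(-λ)×λ^k/k!
= e^(-6.8) × 6.8^5 / 5!
≈ 0.001113775148 × 14539.33568 / 120 ≈ 0.134946

P(X=5) ≈ 0.134946 ≈ 13.49%


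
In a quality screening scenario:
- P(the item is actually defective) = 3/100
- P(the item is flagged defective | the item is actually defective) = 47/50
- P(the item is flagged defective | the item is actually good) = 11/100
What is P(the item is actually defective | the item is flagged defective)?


Using Bayes' theorem:
P(A|B) = P(B|A)·P(A) / P(B)

P(the item is flagged defective) = 47/50 × 3/100 + 11/100 × 97/100
= 141/5000 + 1067/10000 = 1349/10000

P(the item is actually defective|the item is flagged defective) = (141/5000) / (1349/10000) = 282/1349

P(the item is actually defective|the item is flagged defective) = 282/1349 ≈ 20.90%


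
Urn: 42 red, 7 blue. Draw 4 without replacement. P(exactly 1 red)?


Hypergeometric: C(42,1)×C(7,3)/C(49,4)
= 42×35/211876 = 15/2162

P(X=1) = 15/2162 ≈ 0.69%


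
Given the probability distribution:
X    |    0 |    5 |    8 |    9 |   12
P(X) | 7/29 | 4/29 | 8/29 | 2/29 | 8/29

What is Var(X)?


E[X] = 198/29
E[X²] = 1926/29
Var(X) = E[X²] - (E[X])² = 1926/29 - 39204/841 = 16650/841

Var(X) = 16650/841 ≈ 19.7979


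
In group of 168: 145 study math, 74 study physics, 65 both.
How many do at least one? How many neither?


|A∪B| = 145+74-65 = 154
Neither = 168-154 = 14

At least one: 154; Neither: 14


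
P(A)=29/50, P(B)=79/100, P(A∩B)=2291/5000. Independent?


P(A)×P(B) = 2291/5000
P(A∩B) = 2291/5000
Equal ✓ → Independent

Yes, independent


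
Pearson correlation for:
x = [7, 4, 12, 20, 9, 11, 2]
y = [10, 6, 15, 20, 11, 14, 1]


n=7, Σx=65, Σy=77, Σxy=929, Σx²=815, Σy²=1079
r = (7×929 - 65×77)/√((7×815 - 65²)(7×1079 - 77²))
= 1498/√(1480×1624) = 1498/√2403520 ≈ 1498/1550.3290 ≈ 0.9662

r ≈ 0.9662


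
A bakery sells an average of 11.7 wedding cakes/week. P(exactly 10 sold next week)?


Poisson(λ=11.7): P(X=10) = e^(-λ)×λ^k/k!
= e^(-11.7) × 11.7^10 / 10!
≈ 8.293819161e-06 × 48068283892.4 / 3628800 ≈ 0.109863

P(X=10) ≈ 0.109863 ≈ 10.99%


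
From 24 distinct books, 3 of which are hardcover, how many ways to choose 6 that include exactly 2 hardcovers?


Choose 2 of the 3 hardcovers and 4 of the other 21 books:
C(3,2)×C(21,4) = 3×5985 = 17955

17955


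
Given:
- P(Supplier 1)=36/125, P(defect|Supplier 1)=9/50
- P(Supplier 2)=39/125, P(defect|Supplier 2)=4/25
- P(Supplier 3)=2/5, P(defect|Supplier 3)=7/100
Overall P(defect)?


P(B) = Σ P(B|Aᵢ)×P(Aᵢ)
  9/50×36/125 = 162/3125
  4/25×39/125 = 156/3125
  7/100×2/5 = 7/250
Sum = 811/6250

P(defect) = 811/6250 ≈ 12.98%


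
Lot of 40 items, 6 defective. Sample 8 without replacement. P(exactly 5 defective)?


Hypergeometric: C(6,5)×C(34,3)/C(40,8)
= 6×5984/76904685 = 64/137085

P(X=5) = 64/137085 ≈ 0.05%


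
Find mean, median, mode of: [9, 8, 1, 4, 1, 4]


Sorted: [1, 1, 4, 4, 8, 9]
Mean = 27/6 = 9/2
Median = 4
Freq: {9: 1, 8: 1, 1: 2, 4: 2}
Mode: [1, 4]

Mean=9/2, Median=4, Mode=[1, 4]


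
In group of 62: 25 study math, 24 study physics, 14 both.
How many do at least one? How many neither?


|A∪B| = 25+24-14 = 35
Neither = 62-35 = 27

At least one: 35; Neither: 27


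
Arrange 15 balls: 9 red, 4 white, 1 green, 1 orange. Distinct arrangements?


15!/(9!×4!×1!×1!) = 150150

150150


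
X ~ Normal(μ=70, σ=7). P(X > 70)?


z = (70-70)/7 = 0.0
P(X > 70) = 1 - P(Z ≤ 0.0) = 1 - 0.5000 = 0.5000

P(X > 70) ≈ 0.5000


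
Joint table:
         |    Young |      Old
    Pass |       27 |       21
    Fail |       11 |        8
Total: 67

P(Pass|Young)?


P(Pass|Young) = 27/(27+11) = 27/38

P = 27/38 ≈ 71.05%


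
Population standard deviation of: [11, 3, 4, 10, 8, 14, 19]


Mean = 69/7
  (11-69/7)²=64/49
  (3-69/7)²=2304/49
  (4-69/7)²=1681/49
  (10-69/7)²=1/49
  (8-69/7)²=169/49
  (14-69/7)²=841/49
  (19-69/7)²=4096/49
Σ(x-μ)² = 1308/7
σ² = (1308/7)/7 = 1308/49

σ = √(1308/49) ≈ 5.1666


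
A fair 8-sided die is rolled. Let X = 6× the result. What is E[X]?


E[die] = (1+8)/2 = 9/2
E[X] = 6 × 9/2 = 27

E[X] = 27


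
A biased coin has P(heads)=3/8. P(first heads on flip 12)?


Geometric: P(X=12) = (1-p)^(k-1)×p = (5/8)^11×3/8 = 146484375/68719476736

P(X=12) = 146484375/68719476736 ≈ 0.21%


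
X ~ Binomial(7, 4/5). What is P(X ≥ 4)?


P(X ≥ 4) = Σ P(X=i) for i=4..7
P(X=4) = 1792/15625
P(X=5) = 21504/78125
P(X=6) = 28672/78125
P(X=7) = 16384/78125
Sum = 15104/15625

P(X ≥ 4) = 15104/15625 ≈ 96.67%


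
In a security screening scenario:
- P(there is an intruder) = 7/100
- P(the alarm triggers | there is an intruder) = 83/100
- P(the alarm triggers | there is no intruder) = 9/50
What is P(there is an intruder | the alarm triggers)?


Using Bayes' theorem:
P(A|B) = P(B|A)·P(A) / P(B)

P(the alarm triggers) = 83/100 × 7/100 + 9/50 × 93/100
= 581/10000 + 837/5000 = 451/2000

P(there is an intruder|the alarm triggers) = (581/10000) / (451/2000) = 581/2255

P(there is an intruder|the alarm triggers) = 581/2255 ≈ 25.76%


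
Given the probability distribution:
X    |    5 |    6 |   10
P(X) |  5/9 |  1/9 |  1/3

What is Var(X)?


E[X] = 61/9
E[X²] = 461/9
Var(X) = E[X²] - (E[X])² = 461/9 - 3721/81 = 428/81

Var(X) = 428/81 ≈ 5.2840


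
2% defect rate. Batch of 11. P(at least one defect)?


P(all good) = (49/50)^11 = 3909821048582988049/4882812500000000000
P(≥1 defect) = 972991451417011951/4882812500000000000

P = 972991451417011951/4882812500000000000 ≈ 19.93%


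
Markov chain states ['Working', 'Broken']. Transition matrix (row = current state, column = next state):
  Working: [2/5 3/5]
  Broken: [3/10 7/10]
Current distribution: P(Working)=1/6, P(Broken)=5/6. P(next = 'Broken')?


P(next=Broken) = Σᵢ P(now=i)×P(i→Broken)
= 1/6×3/5 + 5/6×7/10
= 1/10 + 7/12 = 41/60

P = 41/60 ≈ 0.6833


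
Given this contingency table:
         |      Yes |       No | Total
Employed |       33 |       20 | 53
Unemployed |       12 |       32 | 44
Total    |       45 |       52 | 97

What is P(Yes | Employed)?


P(Yes | Employed) = 33/(33+20) = 33/53

P(Yes|Employed) = 33/53 ≈ 62.26%


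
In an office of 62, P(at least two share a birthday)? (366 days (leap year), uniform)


P(all different) = Π(366-i)/366 for i=0..61
= 0.004156
P(match) = 1 - 0.004156 = 0.995844

P ≈ 0.9958 ≈ 99.58%


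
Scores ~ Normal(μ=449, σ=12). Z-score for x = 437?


z = (x - μ)/σ = (437 - 449)/12 = -1.0

z = -1.0


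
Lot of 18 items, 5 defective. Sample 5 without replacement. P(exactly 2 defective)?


Hypergeometric: C(5,2)×C(13,3)/C(18,5)
= 10×286/8568 = 715/2142

P(X=2) = 715/2142 ≈ 33.38%


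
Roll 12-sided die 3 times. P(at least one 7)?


P(no 7)^3 = (11/12)^3 = 1331/1728
P(≥1) = 1 - 1331/1728 = 397/1728

P = 397/1728 ≈ 22.97%


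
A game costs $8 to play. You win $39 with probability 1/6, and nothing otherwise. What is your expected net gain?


E[gain] = (39-8)×1/6 + (-8)×5/6
= 31/6 - 20/3 = -3/2

Expected net gain = $-3/2 ≈ $-1.50


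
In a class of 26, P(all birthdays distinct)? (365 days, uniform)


P(all different) = Π(365-i)/365 for i=0..25
= (365/365)×(364/365)×...×(340/365)
= 0.401759

P ≈ 0.4018 ≈ 40.18%


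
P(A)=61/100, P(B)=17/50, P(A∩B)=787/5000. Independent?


P(A)×P(B) = 1037/5000
P(A∩B) = 787/5000
Not equal → NOT independent

No, not independent


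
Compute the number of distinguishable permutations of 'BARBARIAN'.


Letters: 9, freq: {'B': 2, 'A': 3, 'R': 2, 'I': 1, 'N': 1}
9!/(2!×3!×2!×1!×1!) = 362880/24 = 15120

15120


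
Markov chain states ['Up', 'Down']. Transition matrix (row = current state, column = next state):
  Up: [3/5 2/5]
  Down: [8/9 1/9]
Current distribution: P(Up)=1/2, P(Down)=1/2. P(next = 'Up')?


P(next=Up) = Σᵢ P(now=i)×P(i→Up)
= 1/2×3/5 + 1/2×8/9
= 3/10 + 4/9 = 67/90

P = 67/90 ≈ 0.7444


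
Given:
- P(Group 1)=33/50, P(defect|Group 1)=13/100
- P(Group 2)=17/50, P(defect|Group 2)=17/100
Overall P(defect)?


P(B) = Σ P(B|Aᵢ)×P(Aᵢ)
  13/100×33/50 = 429/5000
  17/100×17/50 = 289/5000
Sum = 359/2500

P(defect) = 359/2500 ≈ 14.36%


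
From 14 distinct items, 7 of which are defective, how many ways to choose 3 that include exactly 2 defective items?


Choose 2 of the 7 defective items and 1 of the other 7 items:
C(7,2)×C(7,1) = 21×7 = 147

147


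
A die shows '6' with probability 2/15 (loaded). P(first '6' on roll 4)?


Geometric: P(X=4) = (1-p)^(k-1)×p = (13/15)^3×2/15 = 4394/50625

P(X=4) = 4394/50625 ≈ 8.68%


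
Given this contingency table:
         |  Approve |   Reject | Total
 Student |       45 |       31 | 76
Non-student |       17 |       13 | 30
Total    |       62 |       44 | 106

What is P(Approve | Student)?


P(Approve | Student) = 45/(45+31) = 45/76

P(Approve|Student) = 45/76 ≈ 59.21%


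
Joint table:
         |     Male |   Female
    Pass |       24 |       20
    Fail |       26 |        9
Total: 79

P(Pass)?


P(Pass) = (24+20)/79 = 44/79

P(Pass) = 44/79 ≈ 55.70%


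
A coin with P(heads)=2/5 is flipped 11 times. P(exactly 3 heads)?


Binomial: P(X=3) = C(11,3)×p^3×(1-p)^8
= 165 × 8/125 × 6561/390625 = 1732104/9765625

P(X=3) = 1732104/9765625 ≈ 17.74%


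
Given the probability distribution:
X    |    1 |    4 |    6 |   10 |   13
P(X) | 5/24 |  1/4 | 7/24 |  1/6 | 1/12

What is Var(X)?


E[X] = 137/24
E[X²] = 1091/24
Var(X) = E[X²] - (E[X])² = 1091/24 - 18769/576 = 7415/576

Var(X) = 7415/576 ≈ 12.8733


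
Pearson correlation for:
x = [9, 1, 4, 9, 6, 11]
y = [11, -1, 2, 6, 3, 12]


n=6, Σx=40, Σy=33, Σxy=310, Σx²=336, Σy²=315
r = (6×310 - 40×33)/√((6×336 - 40²)(6×315 - 33²))
= 540/√(416×801) = 540/√333216 ≈ 540/577.2486 ≈ 0.9355

r ≈ 0.9355


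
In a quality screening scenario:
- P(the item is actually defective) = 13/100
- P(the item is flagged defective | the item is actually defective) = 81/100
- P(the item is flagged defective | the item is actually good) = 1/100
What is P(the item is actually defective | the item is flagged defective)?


Using Bayes' theorem:
P(A|B) = P(B|A)·P(A) / P(B)

P(the item is flagged defective) = 81/100 × 13/100 + 1/100 × 87/100
= 1053/10000 + 87/10000 = 57/500

P(the item is actually defective|the item is flagged defective) = (1053/10000) / (57/500) = 351/380

P(the item is actually defective|the item is flagged defective) = 351/380 ≈ 92.37%


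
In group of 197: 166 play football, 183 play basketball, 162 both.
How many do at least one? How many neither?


|A∪B| = 166+183-162 = 187
Neither = 197-187 = 10

At least one: 187; Neither: 10


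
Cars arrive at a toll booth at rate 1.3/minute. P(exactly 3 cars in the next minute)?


Poisson(λ=1.3): P(X=3) = e^(-λ)×λ^k/k!
= e^(-1.3) × 1.3^3 / 3!
≈ 0.272531793 × 2.197 / 6 ≈ 0.099792

P(X=3) ≈ 0.099792 ≈ 9.98%


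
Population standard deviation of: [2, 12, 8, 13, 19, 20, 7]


Mean = 81/7
  (2-81/7)²=4489/49
  (12-81/7)²=9/49
  (8-81/7)²=625/49
  (13-81/7)²=100/49
  (19-81/7)²=2704/49
  (20-81/7)²=3481/49
  (7-81/7)²=1024/49
Σ(x-μ)² = 1776/7
σ² = (1776/7)/7 = 1776/49

σ = √(1776/49) ≈ 6.0204


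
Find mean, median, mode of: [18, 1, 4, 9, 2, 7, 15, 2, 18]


Sorted: [1, 2, 2, 4, 7, 9, 15, 18, 18]
Mean = 76/9
Median = 7
Freq: {18: 2, 1: 1, 4: 1, 9: 1, 2: 2, 7: 1, 15: 1}
Mode: [2, 18]

Mean=76/9, Median=7, Mode=[2, 18]


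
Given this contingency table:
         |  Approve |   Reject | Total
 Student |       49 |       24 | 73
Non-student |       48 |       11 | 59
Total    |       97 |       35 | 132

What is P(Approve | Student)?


P(Approve | Student) = 49/(49+24) = 49/73

P(Approve|Student) = 49/73 ≈ 67.12%


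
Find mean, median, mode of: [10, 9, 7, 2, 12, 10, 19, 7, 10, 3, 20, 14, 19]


Sorted: [2, 3, 7, 7, 9, 10, 10, 10, 12, 14, 19, 19, 20]
Mean = 142/13
Median = 10
Freq: {10: 3, 9: 1, 7: 2, 2: 1, 12: 1, 19: 2, 3: 1, 20: 1, 14: 1}
Mode: [10]

Mean=142/13, Median=10, Mode=10


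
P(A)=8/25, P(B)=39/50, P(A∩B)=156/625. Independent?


P(A)×P(B) = 156/625
P(A∩B) = 156/625
Equal ✓ → Independent

Yes, independent


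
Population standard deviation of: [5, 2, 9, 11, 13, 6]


Mean = 46/6 = 23/3
  (5-23/3)²=64/9
  (2-23/3)²=289/9
  (9-23/3)²=16/9
  (11-23/3)²=100/9
  (13-23/3)²=256/9
  (6-23/3)²=25/9
Σ(x-μ)² = 250/3
σ² = (250/3)/6 = 125/9

σ = √(125/9) ≈ 3.7268


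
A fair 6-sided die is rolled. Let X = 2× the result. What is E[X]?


E[die] = (1+6)/2 = 7/2
E[X] = 2 × 7/2 = 7

E[X] = 7


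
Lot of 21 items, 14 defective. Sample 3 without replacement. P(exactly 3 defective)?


Hypergeometric: C(14,3)×C(7,0)/C(21,3)
= 364×1/1330 = 26/95

P(X=3) = 26/95 ≈ 27.37%


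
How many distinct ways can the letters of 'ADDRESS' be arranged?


Letters: 7, freq: {'A': 1, 'D': 2, 'R': 1, 'E': 1, 'S': 2}
7!/(1!×2!×1!×1!×2!) = 5040/4 = 1260

1260


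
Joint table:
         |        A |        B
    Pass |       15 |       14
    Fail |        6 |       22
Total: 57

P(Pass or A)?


P(Pass∨A) = P(Pass) + P(A) - P(Pass∧A)
= (29 + 21 - 15)/57 = 35/57

P = 35/57 ≈ 61.40%


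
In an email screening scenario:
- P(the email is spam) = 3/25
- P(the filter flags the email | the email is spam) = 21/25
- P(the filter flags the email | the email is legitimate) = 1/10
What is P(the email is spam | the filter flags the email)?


Using Bayes' theorem:
P(A|B) = P(B|A)·P(A) / P(B)

P(the filter flags the email) = 21/25 × 3/25 + 1/10 × 22/25
= 63/625 + 11/125 = 118/625

P(the email is spam|the filter flags the email) = (63/625) / (118/625) = 63/118

P(the email is spam|the filter flags the email) = 63/118 ≈ 53.39%


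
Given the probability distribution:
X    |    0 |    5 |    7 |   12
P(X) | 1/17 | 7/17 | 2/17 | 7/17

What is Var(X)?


E[X] = 133/17
E[X²] = 1281/17
Var(X) = E[X²] - (E[X])² = 1281/17 - 17689/289 = 4088/289

Var(X) = 4088/289 ≈ 14.1453


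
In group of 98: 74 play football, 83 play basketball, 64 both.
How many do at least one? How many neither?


|A∪B| = 74+83-64 = 93
Neither = 98-93 = 5

At least one: 93; Neither: 5


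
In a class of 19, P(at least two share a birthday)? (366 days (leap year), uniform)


P(all different) = Π(366-i)/366 for i=0..18
= 0.621705
P(match) = 1 - 0.621705 = 0.378295

P ≈ 0.3783 ≈ 37.83%


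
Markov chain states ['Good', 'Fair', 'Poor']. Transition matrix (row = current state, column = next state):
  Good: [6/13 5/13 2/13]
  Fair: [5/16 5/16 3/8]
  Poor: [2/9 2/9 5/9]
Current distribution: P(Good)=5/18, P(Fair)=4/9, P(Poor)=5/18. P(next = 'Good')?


P(next=Good) = Σᵢ P(now=i)×P(i→Good)
= 5/18×6/13 + 4/9×5/16 + 5/18×2/9
= 5/39 + 5/36 + 5/81 = 1385/4212

P = 1385/4212 ≈ 0.3288


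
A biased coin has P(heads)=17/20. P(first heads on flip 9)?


Geometric: P(X=9) = (1-p)^(k-1)×p = (3/20)^8×17/20 = 111537/512000000000

P(X=9) = 111537/512000000000 ≈ 0.00%


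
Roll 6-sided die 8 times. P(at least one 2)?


P(no 2)^8 = (5/6)^8 = 390625/1679616
P(≥1) = 1 - 390625/1679616 = 1288991/1679616

P = 1288991/1679616 ≈ 76.74%


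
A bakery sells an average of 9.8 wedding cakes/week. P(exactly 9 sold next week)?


Poisson(λ=9.8): P(X=9) = e^(-λ)×λ^k/k!
= e^(-9.8) × 9.8^9 / 9!
≈ 5.545159943e-05 × 833747762.13 / 362880 ≈ 0.127405

P(X=9) ≈ 0.127405 ≈ 12.74%


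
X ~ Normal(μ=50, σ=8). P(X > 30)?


z = (30-50)/8 = -2.5
P(X > 30) = 1 - P(Z ≤ -2.5) = 1 - 0.0062 = 0.9938

P(X > 30) ≈ 0.9938


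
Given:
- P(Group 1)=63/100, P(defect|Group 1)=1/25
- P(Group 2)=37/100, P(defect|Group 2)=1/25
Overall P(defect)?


P(B) = Σ P(B|Aᵢ)×P(Aᵢ)
  1/25×63/100 = 63/2500
  1/25×37/100 = 37/2500
Sum = 1/25

P(defect) = 1/25 ≈ 4.00%


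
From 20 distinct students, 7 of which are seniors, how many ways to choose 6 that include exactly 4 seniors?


Choose 4 of the 7 seniors and 2 of the other 13 students:
C(7,4)×C(13,2) = 35×78 = 2730

2730


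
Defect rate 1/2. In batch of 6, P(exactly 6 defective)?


Binomial: P(X=6) = C(6,6)×p^6×(1-p)^0
= 1 × 1/64 × 1 = 1/64

P(X=6) = 1/64 ≈ 1.56%


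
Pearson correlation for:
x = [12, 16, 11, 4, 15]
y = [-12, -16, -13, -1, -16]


n=5, Σx=58, Σy=-58, Σxy=-787, Σx²=762, Σy²=826
r = (5×(-787) - 58×(-58))/√((5×762 - 58²)(5×826 - (-58)²))
= -571/√(446×766) = -571/√341636 ≈ -571/584.4964 ≈ -0.9769

r ≈ -0.9769


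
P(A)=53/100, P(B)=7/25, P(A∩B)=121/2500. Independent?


P(A)×P(B) = 371/2500
P(A∩B) = 121/2500
Not equal → NOT independent

No, not independent


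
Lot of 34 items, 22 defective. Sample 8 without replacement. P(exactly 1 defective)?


Hypergeometric: C(22,1)×C(12,7)/C(34,8)
= 22×792/18156204 = 44/45849

P(X=1) = 44/45849 ≈ 0.10%


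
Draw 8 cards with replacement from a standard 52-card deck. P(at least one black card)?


P(not a black card) = 26/52 = 1/2
P(none in 8 draws) = (1/2)^8 = 1/256
P(≥1 black card) = 1 - 1/256 = 255/256

P = 255/256 ≈ 99.61%


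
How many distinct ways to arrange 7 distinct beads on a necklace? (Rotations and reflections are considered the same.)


Free circular arrangements: rotations and reflections both identified.
(n-1)!/2 = 6!/2 = 720/2 = 360

360


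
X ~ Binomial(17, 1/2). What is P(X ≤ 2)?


P(X ≤ 2) = Σ P(X=i) for i=0..2
P(X=0) = 1/131072
P(X=1) = 17/131072
P(X=2) = 17/16384
Sum = 77/65536

P(X ≤ 2) = 77/65536 ≈ 0.12%


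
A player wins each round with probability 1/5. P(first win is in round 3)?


Geometric: P(X=3) = (1-p)^(k-1)×p = (4/5)^2×1/5 = 16/125

P(X=3) = 16/125 ≈ 12.80%


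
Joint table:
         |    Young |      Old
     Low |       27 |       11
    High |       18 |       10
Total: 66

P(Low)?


P(Low) = (27+11)/66 = 38/66 = 19/33

P(Low) = 19/33 ≈ 57.58%


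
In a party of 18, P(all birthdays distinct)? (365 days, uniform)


P(all different) = Π(365-i)/365 for i=0..17
= (365/365)×(364/365)×...×(348/365)
= 0.653089

P ≈ 0.6531 ≈ 65.31%


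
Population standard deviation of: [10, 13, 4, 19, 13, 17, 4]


Mean = 80/7
  (10-80/7)²=100/49
  (13-80/7)²=121/49
  (4-80/7)²=2704/49
  (19-80/7)²=2809/49
  (13-80/7)²=121/49
  (17-80/7)²=1521/49
  (4-80/7)²=2704/49
Σ(x-μ)² = 1440/7
σ² = (1440/7)/7 = 1440/49

σ = √(1440/49) ≈ 5.4210


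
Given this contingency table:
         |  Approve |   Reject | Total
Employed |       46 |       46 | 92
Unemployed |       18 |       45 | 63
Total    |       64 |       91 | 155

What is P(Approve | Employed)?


P(Approve | Employed) = 46/(46+46) = 46/92 = 1/2

P(Approve|Employed) = 1/2 ≈ 50.00%


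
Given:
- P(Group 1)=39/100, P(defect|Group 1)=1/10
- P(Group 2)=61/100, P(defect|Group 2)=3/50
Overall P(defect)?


P(B) = Σ P(B|Aᵢ)×P(Aᵢ)
  1/10×39/100 = 39/1000
  3/50×61/100 = 183/5000
Sum = 189/2500

P(defect) = 189/2500 ≈ 7.56%


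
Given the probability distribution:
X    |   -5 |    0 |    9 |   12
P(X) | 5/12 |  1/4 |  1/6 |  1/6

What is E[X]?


E[X] = Σ x·P(X=x)
= (-5)×(5/12) + (0)×(1/4) + (9)×(1/6) + (12)×(1/6)
= 17/12

E[X] = 17/12


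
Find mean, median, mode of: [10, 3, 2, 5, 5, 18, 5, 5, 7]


Sorted: [2, 3, 5, 5, 5, 5, 7, 10, 18]
Mean = 60/9 = 20/3
Median = 5
Freq: {10: 1, 3: 1, 2: 1, 5: 4, 18: 1, 7: 1}
Mode: [5]

Mean=20/3, Median=5, Mode=5


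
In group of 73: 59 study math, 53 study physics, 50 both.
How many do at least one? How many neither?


|A∪B| = 59+53-50 = 62
Neither = 73-62 = 11

At least one: 62; Neither: 11


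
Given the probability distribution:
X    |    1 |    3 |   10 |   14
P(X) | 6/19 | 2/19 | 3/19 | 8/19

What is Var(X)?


E[X] = 154/19
E[X²] = 1892/19
Var(X) = E[X²] - (E[X])² = 1892/19 - 23716/361 = 12232/361

Var(X) = 12232/361 ≈ 33.8837


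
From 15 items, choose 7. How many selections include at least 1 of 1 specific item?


Complement: C(15,7) - C(14,7) = 6435 - 3432 = 3003

3003


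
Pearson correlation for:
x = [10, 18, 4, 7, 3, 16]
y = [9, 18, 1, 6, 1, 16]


n=6, Σx=58, Σy=51, Σxy=719, Σx²=754, Σy²=699
r = (6×719 - 58×51)/√((6×754 - 58²)(6×699 - 51²))
= 1356/√(1160×1593) = 1356/√1847880 ≈ 1356/1359.3675 ≈ 0.9975

r ≈ 0.9975


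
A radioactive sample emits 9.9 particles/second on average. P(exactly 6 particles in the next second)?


Poisson(λ=9.9): P(X=6) = e^(-λ)×λ^k/k!
= e^(-9.9) × 9.9^6 / 6!
≈ 5.017468206e-05 × 941480.149401 / 720 ≈ 0.065609

P(X=6) ≈ 0.065609 ≈ 6.56%


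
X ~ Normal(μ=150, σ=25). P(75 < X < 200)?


z₁=(75-150)/25=-3.0, z₂=(200-150)/25=2.0
P = Φ(2.0) - Φ(-3.0) = 0.977250 - 0.001350 = 0.975900 ≈ 0.9759

P(75 < X < 200) ≈ 0.9759


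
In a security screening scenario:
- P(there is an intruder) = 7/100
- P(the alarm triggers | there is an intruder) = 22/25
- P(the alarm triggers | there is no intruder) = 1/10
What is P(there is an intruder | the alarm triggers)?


Using Bayes' theorem:
P(A|B) = P(B|A)·P(A) / P(B)

P(the alarm triggers) = 22/25 × 7/100 + 1/10 × 93/100
= 77/1250 + 93/1000 = 773/5000

P(there is an intruder|the alarm triggers) = (77/1250) / (773/5000) = 308/773

P(there is an intruder|the alarm triggers) = 308/773 ≈ 39.84%


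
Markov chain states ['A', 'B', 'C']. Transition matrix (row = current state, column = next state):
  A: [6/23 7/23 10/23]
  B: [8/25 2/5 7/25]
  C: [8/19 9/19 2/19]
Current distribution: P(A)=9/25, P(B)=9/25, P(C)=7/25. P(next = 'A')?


P(next=A) = Σᵢ P(now=i)×P(i→A)
= 9/25×6/23 + 9/25×8/25 + 7/25×8/19
= 54/575 + 72/625 + 56/475 = 89314/273125

P = 89314/273125 ≈ 0.3270


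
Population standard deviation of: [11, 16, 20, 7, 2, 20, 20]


Mean = 96/7
  (11-96/7)²=361/49
  (16-96/7)²=256/49
  (20-96/7)²=1936/49
  (7-96/7)²=2209/49
  (2-96/7)²=6724/49
  (20-96/7)²=1936/49
  (20-96/7)²=1936/49
Σ(x-μ)² = 2194/7
σ² = (2194/7)/7 = 2194/49

σ = √(2194/49) ≈ 6.6915


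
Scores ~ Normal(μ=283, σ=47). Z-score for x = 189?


z = (x - μ)/σ = (189 - 283)/47 = -2.0

z = -2.0


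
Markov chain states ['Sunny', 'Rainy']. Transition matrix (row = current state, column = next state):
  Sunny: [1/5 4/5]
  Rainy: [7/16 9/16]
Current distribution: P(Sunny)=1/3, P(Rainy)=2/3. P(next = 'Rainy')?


P(next=Rainy) = Σᵢ P(now=i)×P(i→Rainy)
= 1/3×4/5 + 2/3×9/16
= 4/15 + 3/8 = 77/120

P = 77/120 ≈ 0.6417


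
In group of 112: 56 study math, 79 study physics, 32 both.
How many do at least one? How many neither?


|A∪B| = 56+79-32 = 103
Neither = 112-103 = 9

At least one: 103; Neither: 9


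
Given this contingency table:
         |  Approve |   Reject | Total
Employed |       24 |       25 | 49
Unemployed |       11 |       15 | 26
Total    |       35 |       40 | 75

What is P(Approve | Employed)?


P(Approve | Employed) = 24/(24+25) = 24/49

P(Approve|Employed) = 24/49 ≈ 48.98%


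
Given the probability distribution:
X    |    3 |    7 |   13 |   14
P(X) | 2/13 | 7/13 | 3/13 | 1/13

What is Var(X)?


E[X] = 108/13
E[X²] = 1064/13
Var(X) = E[X²] - (E[X])² = 1064/13 - 11664/169 = 2168/169

Var(X) = 2168/169 ≈ 12.8284
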